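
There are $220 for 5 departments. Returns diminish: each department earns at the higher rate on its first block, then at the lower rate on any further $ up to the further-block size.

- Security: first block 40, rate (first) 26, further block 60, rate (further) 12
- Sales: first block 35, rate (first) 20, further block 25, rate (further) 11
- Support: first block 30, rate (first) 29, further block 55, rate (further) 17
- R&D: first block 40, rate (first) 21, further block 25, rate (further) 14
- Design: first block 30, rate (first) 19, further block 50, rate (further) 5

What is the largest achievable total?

4785

Treat each block as its own option and order by rate: Support/T1 29 > Security/T1 26 > R&D/T1 21 > Sales/T1 20 > Design/T1 19 > Support/T2 17 > R&D/T2 14 > Security/T2 12 > Sales/T2 11 > Design/T2 5.
Support/T1 (29): +30 → 190 left.
Security/T1 (26): +40 → 150 left.
R&D/T1 (21): +40 → 110 left.
Sales/T1 (20): +35 → 75 left.
Fill Design T1 block (30 at 19) → 45 left.
45 remain; put them into Support T2 at 17.
Total = 29×30 + 26×40 + 21×40 + 20×35 + 19×30 + 17×45 = 4785.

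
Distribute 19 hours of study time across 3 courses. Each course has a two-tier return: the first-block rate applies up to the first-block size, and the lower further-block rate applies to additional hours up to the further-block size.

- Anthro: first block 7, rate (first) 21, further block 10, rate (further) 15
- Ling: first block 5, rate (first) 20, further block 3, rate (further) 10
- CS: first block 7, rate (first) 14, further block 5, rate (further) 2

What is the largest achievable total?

Rank every tier by rate: Anthro/tier1 21 > Ling/tier1 20 > Anthro/tier2 15 > CS/tier1 14 > Ling/tier2 10 > CS/tier2 2.
Fill Anthro tier1 block (7 at 21) ; 12 left.
Ling/tier1 (20): +5 ; 7 left.
Anthro/tier2: +7 of 10 at 15; pool empty.
Total = 21×7 + 20×5 + 15×7 = 352.

352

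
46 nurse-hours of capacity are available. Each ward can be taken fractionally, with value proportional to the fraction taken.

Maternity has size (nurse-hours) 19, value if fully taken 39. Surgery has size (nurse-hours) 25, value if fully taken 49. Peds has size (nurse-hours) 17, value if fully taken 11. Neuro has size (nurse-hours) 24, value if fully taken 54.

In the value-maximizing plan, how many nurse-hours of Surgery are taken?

3

Best value per unit of size first: Neuro 54/24≈2.25, Maternity 39/19≈2.05, Surgery 49/25≈1.96, Peds 11/17≈0.647.
All 24 nurse-hours of Neuro fit (value 54) ; 22 remain.
Maternity: take in full, 19 nurse-hours for value 39 ; 3 left.
Fill the last 3 nurse-hours with part of Surgery: 3/25 of it earns 5.88.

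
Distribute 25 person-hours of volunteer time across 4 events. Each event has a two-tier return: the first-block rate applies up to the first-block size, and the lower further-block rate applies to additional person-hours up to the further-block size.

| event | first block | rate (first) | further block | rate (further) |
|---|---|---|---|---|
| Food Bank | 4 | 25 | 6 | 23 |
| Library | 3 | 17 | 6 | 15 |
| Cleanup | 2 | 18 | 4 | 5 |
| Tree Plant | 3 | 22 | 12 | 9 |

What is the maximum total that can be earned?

490

Order all 8 blocks by rate: Food Bank/first 25 > Food Bank/second 23 > Tree Plant/first 22 > Cleanup/first 18 > Library/first 17 > Library/second 15 > Tree Plant/second 9 > Cleanup/second 5.
Food Bank first at 25: fill all 4 → 21 left.
Fill Food Bank second block (6 at 23) → 15 left.
Tree Plant first at 22: fill all 3 → 12 left.
Fill Cleanup first block (2 at 18) → 10 left.
Library first at 17: fill all 3 → 7 left.
Library/second (15): +6 → 1 left.
Tree Plant second at 9: only 1 left, fill 1.
Total = 25×4 + 23×6 + 22×3 + 18×2 + 17×3 + 15×6 + 9×1 = 490.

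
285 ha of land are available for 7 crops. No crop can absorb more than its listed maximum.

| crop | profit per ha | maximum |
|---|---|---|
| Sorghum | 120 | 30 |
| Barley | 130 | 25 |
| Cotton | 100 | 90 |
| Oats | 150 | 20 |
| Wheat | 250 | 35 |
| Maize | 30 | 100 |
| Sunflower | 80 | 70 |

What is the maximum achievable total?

33650

Rank by profit per ha: Wheat 250 > Oats 150 > Barley 130 > Sorghum 120 > Cotton 100 > Sunflower 80 > Maize 30.
Wheat takes 35 to reach its cap of 35 ; 250 left.
Give Oats 20 to hit its cap of 20 ; 230 left.
Barley: +25 to 25 (cap) ; 205 left.
Sorghum: +30 to 30 (cap) ; 175 left.
Cotton: +90 to 90 (cap) ; 85 left.
Give Sunflower 70 to hit its cap of 70 ; 15 left.
Maize: +15 (room for 100) → 15. Pool exhausted.
Total = 120×30 + 130×25 + 100×90 + 150×20 + 250×35 + 30×15 + 80×70 = 33650.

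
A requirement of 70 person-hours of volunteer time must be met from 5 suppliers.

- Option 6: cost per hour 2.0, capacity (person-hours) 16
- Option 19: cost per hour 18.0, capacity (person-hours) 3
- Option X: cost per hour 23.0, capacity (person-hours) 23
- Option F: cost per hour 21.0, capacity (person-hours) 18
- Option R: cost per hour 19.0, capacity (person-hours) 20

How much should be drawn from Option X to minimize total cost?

13

Fill from the cheapest supplier first.
Take 16 from Option 6 at 2.0 — need 54 more.
Option 19 at 18.0: take all 3 person-hours — 51 still needed.
Option R at 19.0: take all 20 person-hours — 31 still needed.
Take 18 from Option F at 21.0 — need 13 more.
Option X at 23.0: take 13 of its 23 — requirement met.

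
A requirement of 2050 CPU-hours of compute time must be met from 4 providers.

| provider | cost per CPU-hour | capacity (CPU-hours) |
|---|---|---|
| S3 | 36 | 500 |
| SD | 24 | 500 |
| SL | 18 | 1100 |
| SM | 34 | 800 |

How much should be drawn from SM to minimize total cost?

Fill from the cheapest provider first.
SL at 18: take all 1100 CPU-hours ; 950 still needed.
SD (24): use full 500 ; 450 CPU-hours to go.
Take 450 from SM at 34 to finish.
S3: unused.

450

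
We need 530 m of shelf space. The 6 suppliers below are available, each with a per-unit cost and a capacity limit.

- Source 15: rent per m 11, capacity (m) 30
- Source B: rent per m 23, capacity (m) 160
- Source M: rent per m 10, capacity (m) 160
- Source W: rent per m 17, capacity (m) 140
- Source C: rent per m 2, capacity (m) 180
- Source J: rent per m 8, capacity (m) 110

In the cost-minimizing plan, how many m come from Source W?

50

Use suppliers in increasing cost order.
Source C (2): use full 180 → 350 m to go.
Source J at 8: take all 110 m → 240 still needed.
Take 160 from Source M at 10 → need 80 more.
Take 30 from Source 15 at 11 → need 50 more.
Source W (17): take the remaining 50 → done.
Source B: unused.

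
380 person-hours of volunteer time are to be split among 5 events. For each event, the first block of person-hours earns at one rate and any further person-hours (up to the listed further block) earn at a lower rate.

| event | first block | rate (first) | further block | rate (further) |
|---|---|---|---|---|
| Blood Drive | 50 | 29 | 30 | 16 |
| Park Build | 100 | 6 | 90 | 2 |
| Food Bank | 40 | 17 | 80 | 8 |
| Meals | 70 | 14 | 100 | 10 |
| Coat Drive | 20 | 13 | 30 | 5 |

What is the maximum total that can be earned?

5410

Order all 10 blocks by rate: Blood Drive/T1 29 > Food Bank/T1 17 > Blood Drive/T2 16 > Meals/T1 14 > Coat Drive/T1 13 > Meals/T2 10 > Food Bank/T2 8 > Park Build/T1 6 > Coat Drive/T2 5 > Park Build/T2 2.
Blood Drive/T1 (29): +50 — 330 left.
Fill Food Bank T1 block (40 at 17) — 290 left.
Blood Drive T2 at 16: fill all 30 — 260 left.
Fill Meals T1 block (70 at 14) — 190 left.
Coat Drive T1 at 13: fill all 20 — 170 left.
Meals T2 at 10: fill all 100 — 70 left.
Food Bank T2 at 8: only 70 left, fill 70.
Total = 29×50 + 17×40 + 16×30 + 14×70 + 13×20 + 10×100 + 8×70 = 5410.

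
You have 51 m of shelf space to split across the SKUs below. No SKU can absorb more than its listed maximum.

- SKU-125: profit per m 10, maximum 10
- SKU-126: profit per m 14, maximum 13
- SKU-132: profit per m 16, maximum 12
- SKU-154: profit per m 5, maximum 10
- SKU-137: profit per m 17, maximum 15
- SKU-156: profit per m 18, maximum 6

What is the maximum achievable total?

787

Order the SKUs by profit per m: SKU-156 18 > SKU-137 17 > SKU-132 16 > SKU-126 14 > SKU-125 10 > SKU-154 5.
SKU-156 takes 6 to reach its cap of 6 — 45 left.
Give SKU-137 15 to hit its cap of 15 — 30 left.
SKU-132: +12 to 12 (cap) — 18 left.
Give SKU-126 13 to hit its cap of 13 — 5 left.
SKU-125 has room for 10 but only 5 remain, so it gets 5.
Total = 10×5 + 14×13 + 16×12 + 17×15 + 18×6 = 787.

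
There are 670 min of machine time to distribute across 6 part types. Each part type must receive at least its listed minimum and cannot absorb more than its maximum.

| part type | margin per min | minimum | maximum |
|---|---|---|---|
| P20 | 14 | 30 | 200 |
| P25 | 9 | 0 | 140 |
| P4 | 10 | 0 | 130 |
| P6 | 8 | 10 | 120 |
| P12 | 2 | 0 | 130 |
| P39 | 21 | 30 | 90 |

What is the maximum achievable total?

Meeting every minimum uses 30+0+0+10+0+30 = 70 min, leaving 600.
Highest margin per min first: P39 21 > P20 14 > P4 10 > P25 9 > P6 8 > P12 2.
P39 takes 60 more to reach its cap of 90 → 540 left.
P20: +170 to 200 (cap) → 370 left.
P4: +130 to 130 (cap) → 240 left.
P25 takes 140 more to reach its cap of 140 → 100 left.
P6 has room for 110 more but only 100 remain, so it gets 110.
Total = 14×200 + 9×140 + 10×130 + 8×110 + 21×90 = 8130.

8130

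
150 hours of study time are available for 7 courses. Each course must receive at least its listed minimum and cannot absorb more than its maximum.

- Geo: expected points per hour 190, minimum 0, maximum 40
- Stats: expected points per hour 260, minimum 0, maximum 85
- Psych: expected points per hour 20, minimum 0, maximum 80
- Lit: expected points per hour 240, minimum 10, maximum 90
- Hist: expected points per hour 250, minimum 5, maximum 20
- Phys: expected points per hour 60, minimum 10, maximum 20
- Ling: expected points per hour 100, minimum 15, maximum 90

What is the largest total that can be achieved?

34000

Meeting every minimum uses 0+0+0+10+5+10+15 = 40 hours, leaving 110.
Highest expected points per hour first: Stats 260 > Hist 250 > Lit 240 > Geo 190 > Ling 100 > Phys 60 > Psych 20.
Stats takes 85 more to reach its cap of 85 ; 25 left.
Hist takes 15 more to reach its cap of 20 ; 10 left.
Lit has room for 80 more but only 10 remain, so it gets 20.
Total = 260×85 + 240×20 + 250×20 + 60×10 + 100×15 = 34000.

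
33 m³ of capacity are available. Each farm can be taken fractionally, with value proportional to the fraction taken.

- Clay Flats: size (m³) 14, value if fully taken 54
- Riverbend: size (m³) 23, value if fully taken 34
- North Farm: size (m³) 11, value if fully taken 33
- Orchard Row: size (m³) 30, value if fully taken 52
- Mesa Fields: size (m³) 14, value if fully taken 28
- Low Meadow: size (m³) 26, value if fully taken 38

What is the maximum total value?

103

Best value per unit of size first: Clay Flats 54/14≈3.86, North Farm 33/11≈3, Mesa Fields 28/14≈2, Orchard Row 52/30≈1.73, Riverbend 34/23≈1.48, Low Meadow 38/26≈1.46.
Clay Flats: take in full, 14 m³ for value 54 — 19 left.
All 11 m³ of North Farm fit (value 33) — 8 remain.
Only 8 m³ remain; take 8/14 of Mesa Fields for value 28×8/14 = 16.
Total value = 103.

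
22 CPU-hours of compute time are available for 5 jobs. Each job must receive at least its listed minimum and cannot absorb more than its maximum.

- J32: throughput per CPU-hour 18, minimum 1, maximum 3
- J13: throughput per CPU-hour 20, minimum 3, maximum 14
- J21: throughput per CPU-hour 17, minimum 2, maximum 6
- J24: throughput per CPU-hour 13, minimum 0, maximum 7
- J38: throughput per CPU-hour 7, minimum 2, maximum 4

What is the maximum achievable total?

Meeting every minimum uses 1+3+2+0+2 = 8 CPU-hours, leaving 14.
Order the jobs by throughput per CPU-hour: J13 20 > J32 18 > J21 17 > J24 13 > J38 7.
J13 takes 11 more to reach its cap of 14 → 3 left.
Give J32 2 more to hit its cap of 3 → 1 left.
Only 1 left; J21 takes them to reach 3.
Total = 18×3 + 20×14 + 17×3 + 7×2 = 399.

399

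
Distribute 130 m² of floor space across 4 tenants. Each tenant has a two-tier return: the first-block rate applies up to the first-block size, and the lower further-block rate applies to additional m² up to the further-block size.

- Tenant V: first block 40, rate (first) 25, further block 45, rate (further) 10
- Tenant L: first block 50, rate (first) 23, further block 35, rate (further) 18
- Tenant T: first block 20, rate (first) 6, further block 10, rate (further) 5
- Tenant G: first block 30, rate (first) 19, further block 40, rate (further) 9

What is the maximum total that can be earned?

2900

Treat each block as its own option and order by rate: Tenant V/first 25 > Tenant L/first 23 > Tenant G/first 19 > Tenant L/second 18 > Tenant V/second 10 > Tenant G/second 9 > Tenant T/first 6 > Tenant T/second 5.
Fill Tenant V first block (40 at 25) → 90 left.
Tenant L first at 23: fill all 50 → 40 left.
Fill Tenant G first block (30 at 19) → 10 left.
10 remain; put them into Tenant L second at 18.
Total = 25×40 + 23×50 + 19×30 + 18×10 = 2900.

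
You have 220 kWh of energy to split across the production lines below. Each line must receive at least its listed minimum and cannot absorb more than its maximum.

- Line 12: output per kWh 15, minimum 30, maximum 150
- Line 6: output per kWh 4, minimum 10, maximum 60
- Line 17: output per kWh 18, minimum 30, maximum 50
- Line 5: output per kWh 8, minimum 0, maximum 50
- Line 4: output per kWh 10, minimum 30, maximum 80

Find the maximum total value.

3190

Meeting every minimum uses 30+10+30+0+30 = 100 kWh, leaving 120.
Order the production lines by output per kWh: Line 17 18 > Line 12 15 > Line 4 10 > Line 5 8 > Line 6 4.
Line 17: +20 to 50 (cap) → 100 left.
Line 12: +100 (room for 120) → 130. Pool exhausted.
Total = 15×130 + 4×10 + 18×50 + 10×30 = 3190.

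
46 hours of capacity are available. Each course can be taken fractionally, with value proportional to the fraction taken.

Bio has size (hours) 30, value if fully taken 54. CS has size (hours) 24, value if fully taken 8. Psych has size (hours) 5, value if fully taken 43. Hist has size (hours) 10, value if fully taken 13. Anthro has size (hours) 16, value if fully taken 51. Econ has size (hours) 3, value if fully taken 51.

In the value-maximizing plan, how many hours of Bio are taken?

22

Best value per unit of size first: Econ 51/3≈17, Psych 43/5≈8.6, Anthro 51/16≈3.19, Bio 54/30≈1.8, Hist 13/10≈1.3, CS 8/24≈0.333.
Take all of Econ (3 hours, value 51) — 43 hours left.
Psych: take in full, 5 hours for value 43 — 38 left.
Take all of Anthro (16 hours, value 51) — 22 hours left.
Only 22 hours remain; take 22/30 of Bio for value 54×22/30 = 39.6.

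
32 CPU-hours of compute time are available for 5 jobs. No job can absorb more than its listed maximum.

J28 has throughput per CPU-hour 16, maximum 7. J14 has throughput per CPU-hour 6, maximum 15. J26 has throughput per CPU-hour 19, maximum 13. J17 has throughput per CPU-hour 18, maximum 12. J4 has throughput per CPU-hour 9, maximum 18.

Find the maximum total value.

Order the jobs by throughput per CPU-hour: J26 19 > J17 18 > J28 16 > J4 9 > J14 6.
J26: +13 to 13 (cap) → 19 left.
Give J17 12 to hit its cap of 12 → 7 left.
J28: +7 to 7 (cap) → 0 left.
Total = 16×7 + 19×13 + 18×12 = 575.

575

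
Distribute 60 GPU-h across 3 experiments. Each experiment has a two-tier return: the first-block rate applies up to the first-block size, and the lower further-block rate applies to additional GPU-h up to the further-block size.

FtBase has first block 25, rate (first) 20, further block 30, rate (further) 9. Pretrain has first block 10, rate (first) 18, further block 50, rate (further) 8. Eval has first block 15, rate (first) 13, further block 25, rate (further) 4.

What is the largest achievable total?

Treat each block as its own option and order by rate: FtBase/T1 20 > Pretrain/T1 18 > Eval/T1 13 > FtBase/T2 9 > Pretrain/T2 8 > Eval/T2 4.
FtBase/T1 (20): +25 ; 35 left.
Pretrain T1 at 18: fill all 10 ; 25 left.
Eval/T1 (13): +15 ; 10 left.
10 remain; put them into FtBase T2 at 9.
Total = 20×25 + 18×10 + 13×15 + 9×10 = 965.

965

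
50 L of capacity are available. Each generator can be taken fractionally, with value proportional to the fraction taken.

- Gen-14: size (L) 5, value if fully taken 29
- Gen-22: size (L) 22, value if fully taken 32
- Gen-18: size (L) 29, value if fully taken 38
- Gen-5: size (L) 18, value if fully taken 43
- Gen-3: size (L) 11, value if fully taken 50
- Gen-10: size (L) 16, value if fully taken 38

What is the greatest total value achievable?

Rank by value-to-size ratio: Gen-14 29/5≈5.8, Gen-3 50/11≈4.55, Gen-5 43/18≈2.39, Gen-10 38/16≈2.38, Gen-22 32/22≈1.45, Gen-18 38/29≈1.31.
Take all of Gen-14 (5 L, value 29) ; 45 L left.
Gen-3: take in full, 11 L for value 50 ; 34 left.
Take all of Gen-5 (18 L, value 43) ; 16 L left.
Take all of Gen-10 (16 L, value 38) ; 0 L left.
Total value = 160.

160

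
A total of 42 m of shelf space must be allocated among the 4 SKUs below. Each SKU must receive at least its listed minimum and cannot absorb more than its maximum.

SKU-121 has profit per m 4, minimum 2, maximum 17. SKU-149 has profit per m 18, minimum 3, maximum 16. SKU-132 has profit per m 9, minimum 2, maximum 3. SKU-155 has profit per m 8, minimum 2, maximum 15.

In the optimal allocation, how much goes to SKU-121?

Meeting every minimum uses 2+3+2+2 = 9 m, leaving 33.
Rank by profit per m: SKU-149 18 > SKU-132 9 > SKU-155 8 > SKU-121 4.
SKU-149: +13 to 16 (cap) ; 20 left.
SKU-132: +1 to 3 (cap) ; 19 left.
Give SKU-155 13 more to hit its cap of 15 ; 6 left.
SKU-121: +6 (room for 15) → 8. Pool exhausted.

8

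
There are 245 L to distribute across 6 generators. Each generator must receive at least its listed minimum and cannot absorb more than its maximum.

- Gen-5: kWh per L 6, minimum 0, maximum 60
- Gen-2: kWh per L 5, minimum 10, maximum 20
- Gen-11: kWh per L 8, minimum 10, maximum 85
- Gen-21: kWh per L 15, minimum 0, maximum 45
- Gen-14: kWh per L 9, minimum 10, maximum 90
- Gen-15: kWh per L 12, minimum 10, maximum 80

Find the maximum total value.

2655

Meeting every minimum uses 0+10+10+0+10+10 = 40 L, leaving 205.
Order the generators by kWh per L: Gen-21 15 > Gen-15 12 > Gen-14 9 > Gen-11 8 > Gen-5 6 > Gen-2 5.
Gen-21: +45 to 45 (cap) ; 160 left.
Gen-15 takes 70 more to reach its cap of 80 ; 90 left.
Give Gen-14 80 more to hit its cap of 90 ; 10 left.
Gen-11: +10 (room for 75) → 20. Pool exhausted.
Total = 5×10 + 8×20 + 15×45 + 9×90 + 12×80 = 2655.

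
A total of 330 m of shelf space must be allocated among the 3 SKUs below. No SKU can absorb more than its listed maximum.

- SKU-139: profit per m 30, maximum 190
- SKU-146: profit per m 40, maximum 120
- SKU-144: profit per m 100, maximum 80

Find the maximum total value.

16700

Rank by profit per m: SKU-144 100 > SKU-146 40 > SKU-139 30.
SKU-144: +80 to 80 (cap) → 250 left.
SKU-146: +120 to 120 (cap) → 130 left.
SKU-139 has room for 190 but only 130 remain, so it gets 130.
Total = 30×130 + 40×120 + 100×80 = 16700.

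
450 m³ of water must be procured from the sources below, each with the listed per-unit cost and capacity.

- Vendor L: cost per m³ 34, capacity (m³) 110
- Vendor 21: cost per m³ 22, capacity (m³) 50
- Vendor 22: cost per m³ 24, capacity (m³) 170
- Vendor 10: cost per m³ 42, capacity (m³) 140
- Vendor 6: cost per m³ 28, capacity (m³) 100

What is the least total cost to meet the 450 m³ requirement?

Cheapest first:
Take 50 from Vendor 21 at 22 → need 400 more.
Vendor 22 (24): use full 170 → 230 m³ to go.
Take 100 from Vendor 6 at 28 → need 130 more.
Vendor L at 34: take all 110 m³ → 20 still needed.
Vendor 10 at 42: take 20 of its 140 → requirement met.
Cost = 50×22 + 170×24 + 100×28 + 110×34 + 20×42 = 12560.

12560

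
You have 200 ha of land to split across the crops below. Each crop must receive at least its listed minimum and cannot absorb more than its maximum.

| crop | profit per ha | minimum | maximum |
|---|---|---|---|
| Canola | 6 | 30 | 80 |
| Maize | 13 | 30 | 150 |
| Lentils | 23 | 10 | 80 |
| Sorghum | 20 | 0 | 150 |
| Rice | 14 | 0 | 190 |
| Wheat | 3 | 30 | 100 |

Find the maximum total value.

3100

Meeting every minimum uses 30+30+10+0+0+30 = 100 ha, leaving 100.
Rank by profit per ha: Lentils 23 > Sorghum 20 > Rice 14 > Maize 13 > Canola 6 > Wheat 3.
Lentils takes 70 more to reach its cap of 80 — 30 left.
Sorghum has room for 150 more but only 30 remain, so it gets 30.
Total = 6×30 + 13×30 + 23×80 + 20×30 + 3×30 = 3100.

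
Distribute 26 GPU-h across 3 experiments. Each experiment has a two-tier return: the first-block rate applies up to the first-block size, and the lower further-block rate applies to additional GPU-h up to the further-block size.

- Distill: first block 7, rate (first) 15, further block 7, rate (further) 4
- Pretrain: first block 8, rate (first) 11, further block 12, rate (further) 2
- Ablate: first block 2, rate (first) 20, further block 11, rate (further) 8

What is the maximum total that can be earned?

Rank every tier by rate: Ablate/T1 20 > Distill/T1 15 > Pretrain/T1 11 > Ablate/T2 8 > Distill/T2 4 > Pretrain/T2 2.
Ablate T1 at 20: fill all 2 ; 24 left.
Distill/T1 (15): +7 ; 17 left.
Pretrain T1 at 11: fill all 8 ; 9 left.
9 remain; put them into Ablate T2 at 8.
Total = 20×2 + 15×7 + 11×8 + 8×9 = 305.

305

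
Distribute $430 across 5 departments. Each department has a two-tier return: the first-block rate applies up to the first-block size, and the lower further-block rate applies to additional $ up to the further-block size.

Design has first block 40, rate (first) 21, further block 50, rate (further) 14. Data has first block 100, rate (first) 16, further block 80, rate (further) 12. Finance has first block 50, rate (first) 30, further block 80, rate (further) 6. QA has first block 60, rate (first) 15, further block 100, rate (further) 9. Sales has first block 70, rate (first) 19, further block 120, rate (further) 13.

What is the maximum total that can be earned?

7650

Treat each block as its own option and order by rate: Finance/T1 30 > Design/T1 21 > Sales/T1 19 > Data/T1 16 > QA/T1 15 > Design/T2 14 > Sales/T2 13 > Data/T2 12 > QA/T2 9 > Finance/T2 6.
Finance/T1 (30): +50 — 380 left.
Design T1 at 21: fill all 40 — 340 left.
Sales/T1 (19): +70 — 270 left.
Data/T1 (16): +100 — 170 left.
QA T1 at 15: fill all 60 — 110 left.
Fill Design T2 block (50 at 14) — 60 left.
Sales T2 at 13: only 60 left, fill 60.
Total = 30×50 + 21×40 + 19×70 + 16×100 + 15×60 + 14×50 + 13×60 = 7650.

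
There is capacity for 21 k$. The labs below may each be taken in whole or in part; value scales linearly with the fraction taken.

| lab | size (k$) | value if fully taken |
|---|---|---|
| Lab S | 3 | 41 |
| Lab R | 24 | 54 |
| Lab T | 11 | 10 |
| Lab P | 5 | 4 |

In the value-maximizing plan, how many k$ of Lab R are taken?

Best value per unit of size first: Lab S 41/3≈13.7, Lab R 54/24≈2.25, Lab T 10/11≈0.909, Lab P 4/5≈0.8.
Take all of Lab S (3 k$, value 41) → 18 k$ left.
18 k$ left: a 18/24 share of Lab R gives 54×18/24 = 40.5.

18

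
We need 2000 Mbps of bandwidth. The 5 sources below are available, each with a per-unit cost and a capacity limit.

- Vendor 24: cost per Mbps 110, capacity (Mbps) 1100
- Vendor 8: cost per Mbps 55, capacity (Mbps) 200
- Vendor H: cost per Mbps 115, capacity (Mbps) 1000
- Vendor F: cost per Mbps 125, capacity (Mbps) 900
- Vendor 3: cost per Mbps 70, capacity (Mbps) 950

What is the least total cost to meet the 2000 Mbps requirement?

Use sources in increasing cost order.
Take 200 from Vendor 8 at 55 — need 1800 more.
Take 950 from Vendor 3 at 70 — need 850 more.
Take 850 from Vendor 24 at 110 to finish.
Vendor H, Vendor F: unused.
Cost = 200×55 + 950×70 + 850×110 = 171000.

171000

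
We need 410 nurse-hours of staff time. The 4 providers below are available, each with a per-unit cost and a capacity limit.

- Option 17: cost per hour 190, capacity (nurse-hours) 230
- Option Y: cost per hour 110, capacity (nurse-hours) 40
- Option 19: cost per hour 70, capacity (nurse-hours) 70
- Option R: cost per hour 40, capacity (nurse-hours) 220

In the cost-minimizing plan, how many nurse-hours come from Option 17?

Fill from the cheapest provider first.
Option R at 40: take all 220 nurse-hours — 190 still needed.
Option 19 at 70: take all 70 nurse-hours — 120 still needed.
Option Y (110): use full 40 — 80 nurse-hours to go.
Take 80 from Option 17 at 190 to finish.

80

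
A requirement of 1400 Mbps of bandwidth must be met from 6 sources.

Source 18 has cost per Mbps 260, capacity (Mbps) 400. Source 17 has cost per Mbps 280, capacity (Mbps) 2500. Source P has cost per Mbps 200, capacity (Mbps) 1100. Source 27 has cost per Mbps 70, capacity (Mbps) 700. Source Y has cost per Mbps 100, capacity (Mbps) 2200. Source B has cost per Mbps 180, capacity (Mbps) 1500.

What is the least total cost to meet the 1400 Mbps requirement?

119000

Fill from the cheapest source first.
Source 27 at 70: take all 700 Mbps → 700 still needed.
Source Y at 100: take 700 of its 2200 → requirement met.
Source B, Source P, Source 18, Source 17: unused.
Cost = 700×70 + 700×100 = 119000.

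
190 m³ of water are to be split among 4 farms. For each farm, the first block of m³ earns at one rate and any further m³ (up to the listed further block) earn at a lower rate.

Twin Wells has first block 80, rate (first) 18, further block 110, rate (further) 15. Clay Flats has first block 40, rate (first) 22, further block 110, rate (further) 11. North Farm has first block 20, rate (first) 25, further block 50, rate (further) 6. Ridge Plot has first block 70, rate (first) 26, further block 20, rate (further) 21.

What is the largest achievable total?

4340

Treat each block as its own option and order by rate: Ridge Plot/first 26 > North Farm/first 25 > Clay Flats/first 22 > Ridge Plot/second 21 > Twin Wells/first 18 > Twin Wells/second 15 > Clay Flats/second 11 > North Farm/second 6.
Ridge Plot first at 26: fill all 70 ; 120 left.
Fill North Farm first block (20 at 25) ; 100 left.
Fill Clay Flats first block (40 at 22) ; 60 left.
Ridge Plot/second (21): +20 ; 40 left.
Twin Wells first at 18: only 40 left, fill 40.
Total = 26×70 + 25×20 + 22×40 + 21×20 + 18×40 = 4340.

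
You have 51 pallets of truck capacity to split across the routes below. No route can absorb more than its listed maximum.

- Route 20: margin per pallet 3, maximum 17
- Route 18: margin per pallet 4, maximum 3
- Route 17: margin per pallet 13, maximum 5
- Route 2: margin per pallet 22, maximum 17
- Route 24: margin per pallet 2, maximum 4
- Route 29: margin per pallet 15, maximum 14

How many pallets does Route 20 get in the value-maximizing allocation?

Highest margin per pallet first: Route 2 22 > Route 29 15 > Route 17 13 > Route 18 4 > Route 20 3 > Route 24 2.
Route 2: +17 to 17 (cap) ; 34 left.
Route 29 takes 14 to reach its cap of 14 ; 20 left.
Route 17 takes 5 to reach its cap of 5 ; 15 left.
Route 18: +3 to 3 (cap) ; 12 left.
Only 12 left; Route 20 takes them to reach 12.

12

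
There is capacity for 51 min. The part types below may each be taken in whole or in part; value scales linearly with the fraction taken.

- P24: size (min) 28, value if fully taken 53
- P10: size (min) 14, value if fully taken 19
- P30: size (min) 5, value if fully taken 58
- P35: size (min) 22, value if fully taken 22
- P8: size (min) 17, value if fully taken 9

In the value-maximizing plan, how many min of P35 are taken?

Rank by value-to-size ratio: P30 58/5≈11.6, P24 53/28≈1.89, P10 19/14≈1.36, P35 22/22≈1, P8 9/17≈0.529.
Take all of P30 (5 min, value 58) → 46 min left.
All 28 min of P24 fit (value 53) → 18 remain.
P10: take in full, 14 min for value 19 → 4 left.
Only 4 min remain; take 4/22 of P35 for value 22×4/22 = 4.

4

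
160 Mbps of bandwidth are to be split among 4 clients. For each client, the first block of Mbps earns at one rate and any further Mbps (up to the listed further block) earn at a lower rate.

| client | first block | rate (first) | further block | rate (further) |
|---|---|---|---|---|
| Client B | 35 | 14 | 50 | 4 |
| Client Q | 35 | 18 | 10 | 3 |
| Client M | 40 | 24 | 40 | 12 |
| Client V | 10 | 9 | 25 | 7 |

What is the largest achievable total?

2650

Treat each block as its own option and order by rate: Client M/first 24 > Client Q/first 18 > Client B/first 14 > Client M/second 12 > Client V/first 9 > Client V/second 7 > Client B/second 4 > Client Q/second 3.
Client M first at 24: fill all 40 — 120 left.
Client Q/first (18): +35 — 85 left.
Client B first at 14: fill all 35 — 50 left.
Client M second at 12: fill all 40 — 10 left.
Client V/first (9): +10 — 0 left.
Total = 24×40 + 18×35 + 14×35 + 12×40 + 9×10 = 2650.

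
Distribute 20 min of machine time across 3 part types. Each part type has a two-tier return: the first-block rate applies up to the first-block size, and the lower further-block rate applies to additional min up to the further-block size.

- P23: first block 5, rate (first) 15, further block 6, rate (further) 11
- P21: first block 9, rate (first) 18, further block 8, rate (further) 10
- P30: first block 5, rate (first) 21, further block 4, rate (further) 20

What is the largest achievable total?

377

Order all 6 blocks by rate: P30/tier1 21 > P30/tier2 20 > P21/tier1 18 > P23/tier1 15 > P23/tier2 11 > P21/tier2 10.
P30 tier1 at 21: fill all 5 ; 15 left.
P30/tier2 (20): +4 ; 11 left.
P21/tier1 (18): +9 ; 2 left.
2 remain; put them into P23 tier1 at 15.
Total = 21×5 + 20×4 + 18×9 + 15×2 = 377.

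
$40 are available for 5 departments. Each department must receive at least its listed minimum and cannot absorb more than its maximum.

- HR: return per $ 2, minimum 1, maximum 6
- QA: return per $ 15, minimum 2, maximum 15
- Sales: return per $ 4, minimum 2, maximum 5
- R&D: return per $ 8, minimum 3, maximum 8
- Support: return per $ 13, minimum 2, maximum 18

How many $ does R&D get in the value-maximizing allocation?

4

Meeting every minimum uses 1+2+2+3+2 = 10 $, leaving 30.
Highest return per $ first: QA 15 > Support 13 > R&D 8 > Sales 4 > HR 2.
QA: +13 to 15 (cap) — 17 left.
Give Support 16 more to hit its cap of 18 — 1 left.
Only 1 left; R&D takes them to reach 4.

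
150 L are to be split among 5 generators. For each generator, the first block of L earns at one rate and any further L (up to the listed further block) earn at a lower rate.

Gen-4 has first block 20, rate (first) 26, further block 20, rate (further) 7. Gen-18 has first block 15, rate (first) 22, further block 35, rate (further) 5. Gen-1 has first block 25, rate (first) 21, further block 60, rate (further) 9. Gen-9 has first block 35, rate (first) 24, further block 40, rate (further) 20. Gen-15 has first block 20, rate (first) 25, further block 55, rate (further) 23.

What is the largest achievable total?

Rank every tier by rate: Gen-4/T1 26 > Gen-15/T1 25 > Gen-9/T1 24 > Gen-15/T2 23 > Gen-18/T1 22 > Gen-1/T1 21 > Gen-9/T2 20 > Gen-1/T2 9 > Gen-4/T2 7 > Gen-18/T2 5.
Gen-4 T1 at 26: fill all 20 — 130 left.
Fill Gen-15 T1 block (20 at 25) — 110 left.
Gen-9/T1 (24): +35 — 75 left.
Fill Gen-15 T2 block (55 at 23) — 20 left.
Gen-18/T1 (22): +15 — 5 left.
Gen-1 T1 at 21: only 5 left, fill 5.
Total = 26×20 + 25×20 + 24×35 + 23×55 + 22×15 + 21×5 = 3560.

3560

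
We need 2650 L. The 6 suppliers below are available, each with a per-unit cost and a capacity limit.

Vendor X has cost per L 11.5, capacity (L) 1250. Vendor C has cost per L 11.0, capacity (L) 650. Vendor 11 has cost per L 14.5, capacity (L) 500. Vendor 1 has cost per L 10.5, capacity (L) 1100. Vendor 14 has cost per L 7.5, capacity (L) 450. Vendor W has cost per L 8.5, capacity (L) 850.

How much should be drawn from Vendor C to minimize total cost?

250

Fill from the cheapest supplier first.
Vendor 14 at 7.5: take all 450 L — 2200 still needed.
Take 850 from Vendor W at 8.5 — need 1350 more.
Vendor 1 (10.5): use full 1100 — 250 L to go.
Vendor C (11.0): take the remaining 250 — done.
Vendor X, Vendor 11: unused.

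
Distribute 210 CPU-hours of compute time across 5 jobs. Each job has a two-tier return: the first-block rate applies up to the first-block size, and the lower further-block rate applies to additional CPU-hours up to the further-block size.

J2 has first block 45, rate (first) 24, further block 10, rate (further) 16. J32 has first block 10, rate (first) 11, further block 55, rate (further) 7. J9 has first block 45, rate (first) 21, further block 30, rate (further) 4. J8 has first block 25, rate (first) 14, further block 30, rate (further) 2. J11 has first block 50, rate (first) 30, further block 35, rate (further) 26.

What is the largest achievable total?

Rank every tier by rate: J11/tier1 30 > J11/tier2 26 > J2/tier1 24 > J9/tier1 21 > J2/tier2 16 > J8/tier1 14 > J32/tier1 11 > J32/tier2 7 > J9/tier2 4 > J8/tier2 2.
Fill J11 tier1 block (50 at 30) → 160 left.
Fill J11 tier2 block (35 at 26) → 125 left.
Fill J2 tier1 block (45 at 24) → 80 left.
Fill J9 tier1 block (45 at 21) → 35 left.
Fill J2 tier2 block (10 at 16) → 25 left.
J8 tier1 at 14: fill all 25 → 0 left.
Total = 30×50 + 26×35 + 24×45 + 21×45 + 16×10 + 14×25 = 4945.

4945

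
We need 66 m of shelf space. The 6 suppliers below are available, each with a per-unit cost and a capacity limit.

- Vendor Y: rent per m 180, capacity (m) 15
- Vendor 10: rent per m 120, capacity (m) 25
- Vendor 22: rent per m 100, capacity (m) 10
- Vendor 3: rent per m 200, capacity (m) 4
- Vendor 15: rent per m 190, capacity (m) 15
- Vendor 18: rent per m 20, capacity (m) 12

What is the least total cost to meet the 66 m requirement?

7700

Cheapest first:
Vendor 18 (20): use full 12 — 54 m to go.
Vendor 22 at 100: take all 10 m — 44 still needed.
Vendor 10 (120): use full 25 — 19 m to go.
Take 15 from Vendor Y at 180 — need 4 more.
Vendor 15 (190): take the remaining 4 — done.
Vendor 3: unused.
Cost = 12×20 + 10×100 + 25×120 + 15×180 + 4×190 = 7700.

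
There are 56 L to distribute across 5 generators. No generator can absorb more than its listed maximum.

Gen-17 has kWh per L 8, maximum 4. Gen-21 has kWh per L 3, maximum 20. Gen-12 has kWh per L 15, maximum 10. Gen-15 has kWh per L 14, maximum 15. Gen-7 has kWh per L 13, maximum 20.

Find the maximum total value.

673

Rank by kWh per L: Gen-12 15 > Gen-15 14 > Gen-7 13 > Gen-17 8 > Gen-21 3.
Gen-12 takes 10 to reach its cap of 10 — 46 left.
Gen-15 takes 15 to reach its cap of 15 — 31 left.
Gen-7 takes 20 to reach its cap of 20 — 11 left.
Gen-17: +4 to 4 (cap) — 7 left.
Gen-21 has room for 20 but only 7 remain, so it gets 7.
Total = 8×4 + 3×7 + 15×10 + 14×15 + 13×20 = 673.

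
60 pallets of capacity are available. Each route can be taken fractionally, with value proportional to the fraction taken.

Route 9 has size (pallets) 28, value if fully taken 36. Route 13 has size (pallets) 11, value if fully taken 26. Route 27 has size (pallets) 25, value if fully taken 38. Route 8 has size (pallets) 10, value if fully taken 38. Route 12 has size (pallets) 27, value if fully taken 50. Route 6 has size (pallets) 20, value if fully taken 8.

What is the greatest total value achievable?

Rank by value-to-size ratio: Route 8 38/10≈3.8, Route 13 26/11≈2.36, Route 12 50/27≈1.85, Route 27 38/25≈1.52, Route 9 36/28≈1.29, Route 6 8/20≈0.4.
All 10 pallets of Route 8 fit (value 38) → 50 remain.
All 11 pallets of Route 13 fit (value 26) → 39 remain.
All 27 pallets of Route 12 fit (value 50) → 12 remain.
Only 12 pallets remain; take 12/25 of Route 27 for value 38×12/25 = 18.24.
Total value = 132.24.

132.24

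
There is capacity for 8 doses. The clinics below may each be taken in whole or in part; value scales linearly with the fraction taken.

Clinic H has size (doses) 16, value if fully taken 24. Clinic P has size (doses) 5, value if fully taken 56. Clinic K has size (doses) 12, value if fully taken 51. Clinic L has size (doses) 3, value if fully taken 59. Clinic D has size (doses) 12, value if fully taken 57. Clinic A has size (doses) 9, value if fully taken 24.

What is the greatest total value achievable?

Rank by value-to-size ratio: Clinic L 59/3≈19.7, Clinic P 56/5≈11.2, Clinic D 57/12≈4.75, Clinic K 51/12≈4.25, Clinic A 24/9≈2.67, Clinic H 24/16≈1.5.
Clinic L: take in full, 3 doses for value 59 → 5 left.
Clinic P: take in full, 5 doses for value 56 → 0 left.
Total value = 115.

115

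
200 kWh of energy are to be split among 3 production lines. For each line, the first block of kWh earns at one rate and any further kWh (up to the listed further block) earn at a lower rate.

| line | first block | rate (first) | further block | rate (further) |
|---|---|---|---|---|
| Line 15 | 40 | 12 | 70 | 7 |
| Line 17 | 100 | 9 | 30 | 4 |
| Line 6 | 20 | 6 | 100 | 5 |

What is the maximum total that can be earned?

1800

Treat each block as its own option and order by rate: Line 15/first 12 > Line 17/first 9 > Line 15/second 7 > Line 6/first 6 > Line 6/second 5 > Line 17/second 4.
Fill Line 15 first block (40 at 12) → 160 left.
Line 17 first at 9: fill all 100 → 60 left.
60 remain; put them into Line 15 second at 7.
Total = 12×40 + 9×100 + 7×60 = 1800.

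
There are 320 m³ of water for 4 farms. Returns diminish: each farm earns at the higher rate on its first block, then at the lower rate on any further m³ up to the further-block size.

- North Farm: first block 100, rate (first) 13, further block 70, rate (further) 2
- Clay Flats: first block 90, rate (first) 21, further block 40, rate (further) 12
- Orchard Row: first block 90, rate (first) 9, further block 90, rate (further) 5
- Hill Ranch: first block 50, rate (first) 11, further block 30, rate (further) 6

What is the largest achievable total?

Rank every tier by rate: Clay Flats/tier1 21 > North Farm/tier1 13 > Clay Flats/tier2 12 > Hill Ranch/tier1 11 > Orchard Row/tier1 9 > Hill Ranch/tier2 6 > Orchard Row/tier2 5 > North Farm/tier2 2.
Clay Flats/tier1 (21): +90 — 230 left.
North Farm/tier1 (13): +100 — 130 left.
Fill Clay Flats tier2 block (40 at 12) — 90 left.
Hill Ranch/tier1 (11): +50 — 40 left.
40 remain; put them into Orchard Row tier1 at 9.
Total = 21×90 + 13×100 + 12×40 + 11×50 + 9×40 = 4580.

4580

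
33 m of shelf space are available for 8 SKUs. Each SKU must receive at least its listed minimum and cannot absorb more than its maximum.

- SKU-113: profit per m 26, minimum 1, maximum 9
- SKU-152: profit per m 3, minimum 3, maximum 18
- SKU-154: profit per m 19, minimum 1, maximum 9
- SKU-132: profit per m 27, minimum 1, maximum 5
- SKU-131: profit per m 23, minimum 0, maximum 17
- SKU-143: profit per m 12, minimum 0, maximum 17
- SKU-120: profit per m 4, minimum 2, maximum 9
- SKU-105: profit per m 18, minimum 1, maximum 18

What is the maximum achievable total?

699

Meeting every minimum uses 1+3+1+1+0+0+2+1 = 9 m, leaving 24.
Order the SKUs by profit per m: SKU-132 27 > SKU-113 26 > SKU-131 23 > SKU-154 19 > SKU-105 18 > SKU-143 12 > SKU-120 4 > SKU-152 3.
SKU-132: +4 to 5 (cap) — 20 left.
Give SKU-113 8 more to hit its cap of 9 — 12 left.
SKU-131: +12 (room for 17) → 12. Pool exhausted.
Total = 26×9 + 3×3 + 19×1 + 27×5 + 23×12 + 4×2 + 18×1 = 699.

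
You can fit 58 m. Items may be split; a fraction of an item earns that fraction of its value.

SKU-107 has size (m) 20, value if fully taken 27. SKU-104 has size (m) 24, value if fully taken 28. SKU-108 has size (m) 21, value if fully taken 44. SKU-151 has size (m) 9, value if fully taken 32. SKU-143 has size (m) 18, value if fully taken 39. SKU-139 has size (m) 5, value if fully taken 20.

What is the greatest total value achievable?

141.75

Sort by value density: SKU-139 20/5≈4, SKU-151 32/9≈3.56, SKU-143 39/18≈2.17, SKU-108 44/21≈2.1, SKU-107 27/20≈1.35, SKU-104 28/24≈1.17.
Take all of SKU-139 (5 m, value 20) → 53 m left.
Take all of SKU-151 (9 m, value 32) → 44 m left.
All 18 m of SKU-143 fit (value 39) → 26 remain.
All 21 m of SKU-108 fit (value 44) → 5 remain.
Only 5 m remain; take 5/20 of SKU-107 for value 27×5/20 = 6.75.
Total value = 141.75.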